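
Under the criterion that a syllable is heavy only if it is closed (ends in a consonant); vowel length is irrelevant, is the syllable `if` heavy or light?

heavy

`if`: short vowel, closed (coda /f/). Closed (coda /f/) → heavy.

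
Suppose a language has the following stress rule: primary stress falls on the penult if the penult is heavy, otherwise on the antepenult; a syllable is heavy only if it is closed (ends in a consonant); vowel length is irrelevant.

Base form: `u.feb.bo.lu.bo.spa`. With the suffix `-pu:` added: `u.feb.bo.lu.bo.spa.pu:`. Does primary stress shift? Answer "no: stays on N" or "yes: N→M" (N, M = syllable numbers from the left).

Base `u.feb.bo.lu.bo.spa` (6 syllables):
  Weights: 4 lu L, 5 bo L, 6 spa L.
  The penult (syllable 5, bo) is light, so stress falls on the antepenult (syllable 4, lu).
  → primary stress on syllable 4.
Suffixed `u.feb.bo.lu.bo.spa.pu:` (7 syllables):
  Weights: 5 bo L, 6 spa L, 7 pu: L.
  The penult (syllable 6, spa) is light, so stress falls on the antepenult (syllable 5, bo).
  → primary stress on syllable 5.

yes: 4→5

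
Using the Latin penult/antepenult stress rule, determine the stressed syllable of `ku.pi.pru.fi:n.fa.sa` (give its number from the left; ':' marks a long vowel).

Classical Latin: stress the penult if heavy (long vowel or closed), else the antepenult.
Weights: 4 fi:n H, 5 fa L, 6 sa L.
The penult (syllable 5, fa) is light, so stress falls on the antepenult (syllable 4, fi:n).
Stress on syllable 4: ku.pi.pru.ˈfi:n.fa.sa.

4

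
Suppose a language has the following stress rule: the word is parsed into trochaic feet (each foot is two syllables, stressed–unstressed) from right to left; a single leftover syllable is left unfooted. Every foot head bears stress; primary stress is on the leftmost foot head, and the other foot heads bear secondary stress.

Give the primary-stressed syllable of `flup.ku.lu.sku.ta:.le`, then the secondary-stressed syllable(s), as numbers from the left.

primary 1, secondary 3, 5

Parse right to left into trochaic (ˈσσ) feet: (ˈflup.ku) (ˈlu.sku) (ˈta:.le).
Foot heads (stressed positions): 1, 3, 5.
End Rule Leftmost: primary stress on the leftmost head = syllable 1.
Secondary stress on 3, 5: ˈflup.ku.ˌlu.sku.ˌta:.le.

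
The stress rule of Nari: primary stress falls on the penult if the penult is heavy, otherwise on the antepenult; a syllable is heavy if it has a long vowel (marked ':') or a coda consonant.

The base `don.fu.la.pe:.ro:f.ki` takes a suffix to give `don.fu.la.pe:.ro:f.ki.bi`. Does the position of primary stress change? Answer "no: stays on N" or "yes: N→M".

no: stays on 5

Base `don.fu.la.pe:.ro:f.ki` (6 syllables):
  Weights: 4 pe: H, 5 ro:f H, 6 ki L.
  The penult (syllable 5, ro:f) is heavy, so it takes stress.
  → primary stress on syllable 5.
Suffixed `don.fu.la.pe:.ro:f.ki.bi` (7 syllables):
  Weights: 5 ro:f H, 6 ki L, 7 bi L.
  The penult (syllable 6, ki) is light, so stress falls on the antepenult (syllable 5, ro:f).
  → primary stress on syllable 5.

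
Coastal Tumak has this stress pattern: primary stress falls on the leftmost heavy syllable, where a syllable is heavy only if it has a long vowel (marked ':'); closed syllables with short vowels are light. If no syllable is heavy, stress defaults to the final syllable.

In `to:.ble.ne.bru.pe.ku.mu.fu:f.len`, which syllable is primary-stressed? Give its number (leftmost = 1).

Weights: 1 to: H, 2 ble L, 3 ne L, 4 bru L, 5 pe L, 6 ku L, 7 mu L, 8 fu:f H, 9 len L.
Heavy syllables in the domain: 1, 8. The leftmost is syllable 1 (to:).
Primary stress: syllable 1 → ˈto:.ble.ne.bru.pe.ku.mu.fu:f.len.

1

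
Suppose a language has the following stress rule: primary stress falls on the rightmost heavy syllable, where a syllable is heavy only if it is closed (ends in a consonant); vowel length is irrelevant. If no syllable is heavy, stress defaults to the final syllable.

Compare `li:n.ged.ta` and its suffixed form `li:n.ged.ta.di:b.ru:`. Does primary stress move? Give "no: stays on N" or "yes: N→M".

Base `li:n.ged.ta` (3 syllables):
  Weights: 1 li:n H, 2 ged H, 3 ta L.
  Heavy syllables in the domain: 1, 2. The rightmost is syllable 2 (ged).
  → primary stress on syllable 2.
Suffixed `li:n.ged.ta.di:b.ru:` (5 syllables):
  Weights: 1 li:n H, 2 ged H, 3 ta L, 4 di:b H, 5 ru: L.
  Heavy syllables in the domain: 1, 2, 4. The rightmost is syllable 4 (di:b).
  → primary stress on syllable 4.

yes: 2→4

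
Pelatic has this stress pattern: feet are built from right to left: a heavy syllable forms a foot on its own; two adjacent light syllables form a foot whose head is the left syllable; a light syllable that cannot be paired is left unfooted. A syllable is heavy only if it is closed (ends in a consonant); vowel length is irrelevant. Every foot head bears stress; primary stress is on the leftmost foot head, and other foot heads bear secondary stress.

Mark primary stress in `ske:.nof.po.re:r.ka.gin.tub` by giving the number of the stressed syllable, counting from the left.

2

Weights: 1 ske: L, 2 nof H, 3 po L, 4 re:r H, 5 ka L, 6 gin H, 7 tub H.
Parse right to left (heavy = foot alone; LL = one foot; stranded L unfooted): ske: (ˈnof) po (ˈre:r) ka (ˈgin) (ˈtub).
Foot heads: 2, 4, 6, 7.
Primary stress on the leftmost head = syllable 2.
Primary stress: syllable 2 → ske:.ˈnof.po.re:r.ka.gin.tub.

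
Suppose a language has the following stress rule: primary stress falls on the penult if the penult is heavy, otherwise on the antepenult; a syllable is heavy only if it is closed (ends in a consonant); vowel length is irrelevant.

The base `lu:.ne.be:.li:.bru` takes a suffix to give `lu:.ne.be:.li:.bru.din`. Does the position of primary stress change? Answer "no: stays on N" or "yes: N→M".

yes: 3→4

Base `lu:.ne.be:.li:.bru` (5 syllables):
  Weights: 3 be: L, 4 li: L, 5 bru L.
  The penult (syllable 4, li:) is light, so stress falls on the antepenult (syllable 3, be:).
  → primary stress on syllable 3.
Suffixed `lu:.ne.be:.li:.bru.din` (6 syllables):
  Weights: 4 li: L, 5 bru L, 6 din H.
  The penult (syllable 5, bru) is light, so stress falls on the antepenult (syllable 4, li:).
  → primary stress on syllable 4.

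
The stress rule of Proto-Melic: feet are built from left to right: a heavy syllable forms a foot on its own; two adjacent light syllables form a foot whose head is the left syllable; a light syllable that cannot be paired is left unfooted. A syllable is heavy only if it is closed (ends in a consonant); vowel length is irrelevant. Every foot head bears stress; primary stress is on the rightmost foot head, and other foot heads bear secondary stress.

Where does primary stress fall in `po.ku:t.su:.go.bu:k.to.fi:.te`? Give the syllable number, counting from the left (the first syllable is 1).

Weights: 1 po L, 2 ku:t H, 3 su: L, 4 go L, 5 bu:k H, 6 to L, 7 fi: L, 8 te L.
Parse left to right (heavy = foot alone; LL = one foot; stranded L unfooted): po (ˈku:t) (ˈsu:.go) (ˈbu:k) (ˈto.fi:) te.
Foot heads: 2, 3, 5, 6.
Primary stress on the rightmost head = syllable 6.
Primary stress: syllable 6 → po.ku:t.su:.go.bu:k.ˈto.fi:.te.

6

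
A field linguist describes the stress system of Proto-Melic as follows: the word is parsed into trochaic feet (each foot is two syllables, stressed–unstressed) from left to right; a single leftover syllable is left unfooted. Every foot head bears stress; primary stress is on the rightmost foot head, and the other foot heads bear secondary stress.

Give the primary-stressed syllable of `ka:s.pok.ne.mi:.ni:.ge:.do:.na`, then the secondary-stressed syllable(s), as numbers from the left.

primary 7, secondary 1, 3, 5

Parse left to right into trochaic (ˈσσ) feet: (ˈka:s.pok) (ˈne.mi:) (ˈni:.ge:) (ˈdo:.na).
Foot heads (stressed positions): 1, 3, 5, 7.
End Rule Rightmost: primary stress on the rightmost head = syllable 7.
Secondary stress on 1, 3, 5: ˌka:s.pok.ˌne.mi:.ˌni:.ge:.ˈdo:.na.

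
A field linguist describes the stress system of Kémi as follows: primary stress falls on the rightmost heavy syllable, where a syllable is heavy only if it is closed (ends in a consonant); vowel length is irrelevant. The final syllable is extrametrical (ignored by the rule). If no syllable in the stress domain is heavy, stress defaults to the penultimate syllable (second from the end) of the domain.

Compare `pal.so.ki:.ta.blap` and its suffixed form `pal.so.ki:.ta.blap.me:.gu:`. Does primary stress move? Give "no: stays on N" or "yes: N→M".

Base `pal.so.ki:.ta.blap` (5 syllables):
  The final syllable (5, blap) is extrametrical; the stress domain is syllables 1–4.
  Weights: 1 pal H, 2 so L, 3 ki: L, 4 ta L.
  Heavy syllables in the domain: 1. The rightmost is syllable 1 (pal).
  → primary stress on syllable 1.
Suffixed `pal.so.ki:.ta.blap.me:.gu:` (7 syllables):
  The final syllable (7, gu:) is extrametrical; the stress domain is syllables 1–6.
  Weights: 1 pal H, 2 so L, 3 ki: L, 4 ta L, 5 blap H, 6 me: L.
  Heavy syllables in the domain: 1, 5. The rightmost is syllable 5 (blap).
  → primary stress on syllable 5.

yes: 1→5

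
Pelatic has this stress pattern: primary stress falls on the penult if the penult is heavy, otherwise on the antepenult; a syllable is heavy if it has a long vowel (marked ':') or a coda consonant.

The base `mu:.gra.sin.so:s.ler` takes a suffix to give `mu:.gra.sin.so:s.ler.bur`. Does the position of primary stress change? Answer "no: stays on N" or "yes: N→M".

yes: 4→5

Base `mu:.gra.sin.so:s.ler` (5 syllables):
  Weights: 3 sin H, 4 so:s H, 5 ler H.
  The penult (syllable 4, so:s) is heavy, so it takes stress.
  → primary stress on syllable 4.
Suffixed `mu:.gra.sin.so:s.ler.bur` (6 syllables):
  Weights: 4 so:s H, 5 ler H, 6 bur H.
  The penult (syllable 5, ler) is heavy, so it takes stress.
  → primary stress on syllable 5.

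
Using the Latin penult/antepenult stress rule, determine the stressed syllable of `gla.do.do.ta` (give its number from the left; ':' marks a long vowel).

Classical Latin: stress the penult if heavy (long vowel or closed), else the antepenult.
Weights: 2 do L, 3 do L, 4 ta L.
The penult (syllable 3, do) is light, so stress falls on the antepenult (syllable 2, do).
Stress on syllable 2: gla.ˈdo.do.ta.

2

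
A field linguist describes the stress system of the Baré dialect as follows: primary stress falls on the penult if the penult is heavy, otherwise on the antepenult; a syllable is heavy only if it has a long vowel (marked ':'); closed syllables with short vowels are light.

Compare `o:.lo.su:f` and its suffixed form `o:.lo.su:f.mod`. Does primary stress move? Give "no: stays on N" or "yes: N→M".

Base `o:.lo.su:f` (3 syllables):
  Weights: 1 o: H, 2 lo L, 3 su:f H.
  The penult (syllable 2, lo) is light, so stress falls on the antepenult (syllable 1, o:).
  → primary stress on syllable 1.
Suffixed `o:.lo.su:f.mod` (4 syllables):
  Weights: 2 lo L, 3 su:f H, 4 mod L.
  The penult (syllable 3, su:f) is heavy, so it takes stress.
  → primary stress on syllable 3.

yes: 1→3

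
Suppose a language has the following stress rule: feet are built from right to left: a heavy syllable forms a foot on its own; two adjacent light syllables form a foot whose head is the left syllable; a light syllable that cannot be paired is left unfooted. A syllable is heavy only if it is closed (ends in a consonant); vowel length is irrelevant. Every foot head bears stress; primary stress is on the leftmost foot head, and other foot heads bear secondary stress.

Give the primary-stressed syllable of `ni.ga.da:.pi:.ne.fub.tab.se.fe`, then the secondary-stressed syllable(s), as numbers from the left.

Weights: 1 ni L, 2 ga L, 3 da: L, 4 pi: L, 5 ne L, 6 fub H, 7 tab H, 8 se L, 9 fe L.
Parse right to left (heavy = foot alone; LL = one foot; stranded L unfooted): ni (ˈga.da:) (ˈpi:.ne) (ˈfub) (ˈtab) (ˈse.fe).
Foot heads: 2, 4, 6, 7, 8.
Primary stress on the leftmost head = syllable 2.
Secondary stress on 4, 6, 7, 8: ni.ˈga.da:.ˌpi:.ne.ˌfub.ˌtab.ˌse.fe.

primary 2, secondary 4, 6, 7, 8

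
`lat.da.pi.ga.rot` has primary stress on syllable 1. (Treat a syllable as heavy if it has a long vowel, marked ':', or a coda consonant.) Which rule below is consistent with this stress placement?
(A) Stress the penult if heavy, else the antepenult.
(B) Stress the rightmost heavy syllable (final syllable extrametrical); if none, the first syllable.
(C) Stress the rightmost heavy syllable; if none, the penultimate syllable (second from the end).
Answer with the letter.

B

Rule A → syllable 3 (observed: 1).
Rule B → syllable 1 ✓.
Rule C → syllable 5 (observed: 1).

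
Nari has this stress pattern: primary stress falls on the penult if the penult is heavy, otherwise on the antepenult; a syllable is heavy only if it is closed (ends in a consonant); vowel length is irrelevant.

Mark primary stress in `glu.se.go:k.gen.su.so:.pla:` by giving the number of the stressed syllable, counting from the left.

Weights: 5 su L, 6 so: L, 7 pla: L.
The penult (syllable 6, so:) is light, so stress falls on the antepenult (syllable 5, su).
Primary stress: syllable 5 → glu.se.go:k.gen.ˈsu.so:.pla:.

5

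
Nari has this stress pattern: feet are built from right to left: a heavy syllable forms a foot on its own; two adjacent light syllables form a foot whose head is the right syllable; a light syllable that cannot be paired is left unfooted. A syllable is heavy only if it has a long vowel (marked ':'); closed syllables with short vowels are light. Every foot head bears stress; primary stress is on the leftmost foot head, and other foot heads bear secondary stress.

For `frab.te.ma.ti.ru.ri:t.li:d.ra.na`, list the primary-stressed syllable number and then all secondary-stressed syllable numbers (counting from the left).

primary 3, secondary 5, 6, 7, 9

Weights: 1 frab L, 2 te L, 3 ma L, 4 ti L, 5 ru L, 6 ri:t H, 7 li:d H, 8 ra L, 9 na L.
Parse right to left (heavy = foot alone; LL = one foot; stranded L unfooted): frab (te.ˈma) (ti.ˈru) (ˈri:t) (ˈli:d) (ra.ˈna).
Foot heads: 3, 5, 6, 7, 9.
Primary stress on the leftmost head = syllable 3.
Secondary stress on 5, 6, 7, 9: frab.te.ˈma.ti.ˌru.ˌri:t.ˌli:d.ra.ˌna.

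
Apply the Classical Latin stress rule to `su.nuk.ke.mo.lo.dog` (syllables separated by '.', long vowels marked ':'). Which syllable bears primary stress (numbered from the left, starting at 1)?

4

Classical Latin: stress the penult if heavy (long vowel or closed), else the antepenult.
Weights: 4 mo L, 5 lo L, 6 dog H.
The penult (syllable 5, lo) is light, so stress falls on the antepenult (syllable 4, mo).
Stress on syllable 4: su.nuk.ke.ˈmo.lo.dog.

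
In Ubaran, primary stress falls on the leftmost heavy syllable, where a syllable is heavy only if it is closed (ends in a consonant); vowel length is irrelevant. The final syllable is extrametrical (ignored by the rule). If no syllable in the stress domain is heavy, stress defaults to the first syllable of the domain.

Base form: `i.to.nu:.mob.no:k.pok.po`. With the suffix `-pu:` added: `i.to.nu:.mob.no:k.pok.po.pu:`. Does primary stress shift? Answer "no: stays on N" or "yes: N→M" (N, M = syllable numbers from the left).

Base `i.to.nu:.mob.no:k.pok.po` (7 syllables):
  The final syllable (7, po) is extrametrical; the stress domain is syllables 1–6.
  Weights: 1 i L, 2 to L, 3 nu: L, 4 mob H, 5 no:k H, 6 pok H.
  Heavy syllables in the domain: 4, 5, 6. The leftmost is syllable 4 (mob).
  → primary stress on syllable 4.
Suffixed `i.to.nu:.mob.no:k.pok.po.pu:` (8 syllables):
  The final syllable (8, pu:) is extrametrical; the stress domain is syllables 1–7.
  Weights: 1 i L, 2 to L, 3 nu: L, 4 mob H, 5 no:k H, 6 pok H, 7 po L.
  Heavy syllables in the domain: 4, 5, 6. The leftmost is syllable 4 (mob).
  → primary stress on syllable 4.

no: stays on 4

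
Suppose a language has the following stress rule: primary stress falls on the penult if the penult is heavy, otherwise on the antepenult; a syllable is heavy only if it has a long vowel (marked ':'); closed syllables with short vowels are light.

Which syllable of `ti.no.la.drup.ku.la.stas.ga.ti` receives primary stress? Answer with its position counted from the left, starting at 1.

7

Weights: 7 stas L, 8 ga L, 9 ti L.
The penult (syllable 8, ga) is light, so stress falls on the antepenult (syllable 7, stas).
Primary stress: syllable 7 → ti.no.la.drup.ku.la.ˈstas.ga.ti.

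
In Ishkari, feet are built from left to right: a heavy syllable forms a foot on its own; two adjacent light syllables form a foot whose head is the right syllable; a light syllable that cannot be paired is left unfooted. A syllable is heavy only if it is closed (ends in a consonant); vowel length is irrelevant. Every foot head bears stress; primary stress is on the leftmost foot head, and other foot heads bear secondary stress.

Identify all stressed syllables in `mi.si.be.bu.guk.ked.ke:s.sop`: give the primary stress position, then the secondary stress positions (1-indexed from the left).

Weights: 1 mi L, 2 si L, 3 be L, 4 bu L, 5 guk H, 6 ked H, 7 ke:s H, 8 sop H.
Parse left to right (heavy = foot alone; LL = one foot; stranded L unfooted): (mi.ˈsi) (be.ˈbu) (ˈguk) (ˈked) (ˈke:s) (ˈsop).
Foot heads: 2, 4, 5, 6, 7, 8.
Primary stress on the leftmost head = syllable 2.
Secondary stress on 4, 5, 6, 7, 8: mi.ˈsi.be.ˌbu.ˌguk.ˌked.ˌke:s.ˌsop.

primary 2, secondary 4, 5, 6, 7, 8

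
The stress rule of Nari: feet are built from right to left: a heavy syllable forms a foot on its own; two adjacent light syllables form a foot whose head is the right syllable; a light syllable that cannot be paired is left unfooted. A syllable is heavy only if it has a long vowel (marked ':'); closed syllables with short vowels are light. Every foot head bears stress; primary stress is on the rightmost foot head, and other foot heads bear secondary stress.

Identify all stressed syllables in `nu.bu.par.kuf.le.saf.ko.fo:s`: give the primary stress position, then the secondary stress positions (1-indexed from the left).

Weights: 1 nu L, 2 bu L, 3 par L, 4 kuf L, 5 le L, 6 saf L, 7 ko L, 8 fo:s H.
Parse right to left (heavy = foot alone; LL = one foot; stranded L unfooted): nu (bu.ˈpar) (kuf.ˈle) (saf.ˈko) (ˈfo:s).
Foot heads: 3, 5, 7, 8.
Primary stress on the rightmost head = syllable 8.
Secondary stress on 3, 5, 7: nu.bu.ˌpar.kuf.ˌle.saf.ˌko.ˈfo:s.

primary 8, secondary 3, 5, 7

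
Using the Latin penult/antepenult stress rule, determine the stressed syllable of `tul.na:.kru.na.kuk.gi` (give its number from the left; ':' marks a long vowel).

Classical Latin: stress the penult if heavy (long vowel or closed), else the antepenult.
Weights: 4 na L, 5 kuk H, 6 gi L.
The penult (syllable 5, kuk) is heavy, so it takes stress.
Stress on syllable 5: tul.na:.kru.na.ˈkuk.gi.

5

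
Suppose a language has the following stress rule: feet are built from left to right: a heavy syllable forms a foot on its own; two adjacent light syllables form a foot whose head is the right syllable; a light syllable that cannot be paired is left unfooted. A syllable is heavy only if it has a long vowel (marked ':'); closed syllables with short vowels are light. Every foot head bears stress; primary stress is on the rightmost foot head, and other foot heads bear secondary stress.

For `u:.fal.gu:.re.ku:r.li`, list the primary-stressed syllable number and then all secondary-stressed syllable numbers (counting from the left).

Weights: 1 u: H, 2 fal L, 3 gu: H, 4 re L, 5 ku:r H, 6 li L.
Parse left to right (heavy = foot alone; LL = one foot; stranded L unfooted): (ˈu:) fal (ˈgu:) re (ˈku:r) li.
Foot heads: 1, 3, 5.
Primary stress on the rightmost head = syllable 5.
Secondary stress on 1, 3: ˌu:.fal.ˌgu:.re.ˈku:r.li.

primary 5, secondary 1, 3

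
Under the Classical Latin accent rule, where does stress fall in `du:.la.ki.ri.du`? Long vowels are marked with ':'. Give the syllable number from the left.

Classical Latin: stress the penult if heavy (long vowel or closed), else the antepenult.
Weights: 3 ki L, 4 ri L, 5 du L.
The penult (syllable 4, ri) is light, so stress falls on the antepenult (syllable 3, ki).
Stress on syllable 3: du:.la.ˈki.ri.du.

3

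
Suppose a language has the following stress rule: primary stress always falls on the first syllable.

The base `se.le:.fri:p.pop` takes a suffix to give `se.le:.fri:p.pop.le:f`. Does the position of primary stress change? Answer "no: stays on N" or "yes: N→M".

no: stays on 1

Base `se.le:.fri:p.pop` (4 syllables):
  The word has 4 syllables; the first syllable is syllable 1 (se).
  → primary stress on syllable 1.
Suffixed `se.le:.fri:p.pop.le:f` (5 syllables):
  The word has 5 syllables; the first syllable is syllable 1 (se).
  → primary stress on syllable 1.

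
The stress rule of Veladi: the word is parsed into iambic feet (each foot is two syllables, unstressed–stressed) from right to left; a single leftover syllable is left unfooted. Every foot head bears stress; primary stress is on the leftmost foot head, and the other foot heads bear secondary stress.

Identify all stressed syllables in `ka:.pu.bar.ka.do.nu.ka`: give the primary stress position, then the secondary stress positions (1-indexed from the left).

Parse right to left into iambic (σˈσ) feet: ka: (pu.ˈbar) (ka.ˈdo) (nu.ˈka). Syllable 1 is left unfooted.
Foot heads (stressed positions): 3, 5, 7.
End Rule Leftmost: primary stress on the leftmost head = syllable 3.
Secondary stress on 5, 7: ka:.pu.ˈbar.ka.ˌdo.nu.ˌka.

primary 3, secondary 5, 7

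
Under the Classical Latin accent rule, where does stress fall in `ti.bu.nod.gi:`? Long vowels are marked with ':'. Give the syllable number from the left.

Classical Latin: stress the penult if heavy (long vowel or closed), else the antepenult.
Weights: 2 bu L, 3 nod H, 4 gi: H.
The penult (syllable 3, nod) is heavy, so it takes stress.
Stress on syllable 3: ti.bu.ˈnod.gi:.

3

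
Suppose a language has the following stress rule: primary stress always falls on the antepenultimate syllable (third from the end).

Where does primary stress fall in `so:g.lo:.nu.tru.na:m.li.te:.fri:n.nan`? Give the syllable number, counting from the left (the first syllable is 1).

7

The word has 9 syllables; the antepenultimate syllable (third from the end) is syllable 7 (te:).
Primary stress: syllable 7 → so:g.lo:.nu.tru.na:m.li.ˈte:.fri:n.nan.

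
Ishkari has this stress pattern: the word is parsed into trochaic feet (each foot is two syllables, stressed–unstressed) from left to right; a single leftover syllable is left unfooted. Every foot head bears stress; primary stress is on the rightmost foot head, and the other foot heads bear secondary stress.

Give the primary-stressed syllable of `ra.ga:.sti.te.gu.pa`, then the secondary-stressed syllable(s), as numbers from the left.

Parse left to right into trochaic (ˈσσ) feet: (ˈra.ga:) (ˈsti.te) (ˈgu.pa).
Foot heads (stressed positions): 1, 3, 5.
End Rule Rightmost: primary stress on the rightmost head = syllable 5.
Secondary stress on 1, 3: ˌra.ga:.ˌsti.te.ˈgu.pa.

primary 5, secondary 1, 3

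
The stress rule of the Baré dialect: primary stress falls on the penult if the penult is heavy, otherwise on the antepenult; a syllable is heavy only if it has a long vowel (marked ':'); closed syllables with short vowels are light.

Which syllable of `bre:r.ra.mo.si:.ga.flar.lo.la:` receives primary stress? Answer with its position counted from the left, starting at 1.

Weights: 6 flar L, 7 lo L, 8 la: H.
The penult (syllable 7, lo) is light, so stress falls on the antepenult (syllable 6, flar).
Primary stress: syllable 6 → bre:r.ra.mo.si:.ga.ˈflar.lo.la:.

6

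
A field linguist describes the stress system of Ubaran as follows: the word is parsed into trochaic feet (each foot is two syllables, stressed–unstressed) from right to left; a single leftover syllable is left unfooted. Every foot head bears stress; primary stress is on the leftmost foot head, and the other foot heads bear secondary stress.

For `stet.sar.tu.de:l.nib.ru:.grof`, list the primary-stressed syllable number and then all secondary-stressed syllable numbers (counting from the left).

primary 2, secondary 4, 6

Parse right to left into trochaic (ˈσσ) feet: stet (ˈsar.tu) (ˈde:l.nib) (ˈru:.grof). Syllable 1 is left unfooted.
Foot heads (stressed positions): 2, 4, 6.
End Rule Leftmost: primary stress on the leftmost head = syllable 2.
Secondary stress on 4, 6: stet.ˈsar.tu.ˌde:l.nib.ˌru:.grof.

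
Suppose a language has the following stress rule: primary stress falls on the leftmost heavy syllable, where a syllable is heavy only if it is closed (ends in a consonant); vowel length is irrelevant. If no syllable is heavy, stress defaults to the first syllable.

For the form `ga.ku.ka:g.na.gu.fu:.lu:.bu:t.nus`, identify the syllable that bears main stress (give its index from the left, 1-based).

3

Weights: 1 ga L, 2 ku L, 3 ka:g H, 4 na L, 5 gu L, 6 fu: L, 7 lu: L, 8 bu:t H, 9 nus H.
Heavy syllables in the domain: 3, 8, 9. The leftmost is syllable 3 (ka:g).
Primary stress: syllable 3 → ga.ku.ˈka:g.na.gu.fu:.lu:.bu:t.nus.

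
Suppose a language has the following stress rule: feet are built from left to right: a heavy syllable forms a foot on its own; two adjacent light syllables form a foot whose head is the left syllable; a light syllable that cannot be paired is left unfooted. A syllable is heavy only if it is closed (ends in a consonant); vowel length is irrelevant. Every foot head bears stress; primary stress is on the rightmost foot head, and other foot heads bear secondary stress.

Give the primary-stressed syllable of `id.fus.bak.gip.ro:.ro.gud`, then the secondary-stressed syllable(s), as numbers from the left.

primary 7, secondary 1, 2, 3, 4, 5

Weights: 1 id H, 2 fus H, 3 bak H, 4 gip H, 5 ro: L, 6 ro L, 7 gud H.
Parse left to right (heavy = foot alone; LL = one foot; stranded L unfooted): (ˈid) (ˈfus) (ˈbak) (ˈgip) (ˈro:.ro) (ˈgud).
Foot heads: 1, 2, 3, 4, 5, 7.
Primary stress on the rightmost head = syllable 7.
Secondary stress on 1, 2, 3, 4, 5: ˌid.ˌfus.ˌbak.ˌgip.ˌro:.ro.ˈgud.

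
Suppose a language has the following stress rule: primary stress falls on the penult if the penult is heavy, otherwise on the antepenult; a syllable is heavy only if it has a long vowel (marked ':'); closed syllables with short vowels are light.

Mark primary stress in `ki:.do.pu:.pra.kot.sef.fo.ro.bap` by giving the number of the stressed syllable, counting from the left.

Weights: 7 fo L, 8 ro L, 9 bap L.
The penult (syllable 8, ro) is light, so stress falls on the antepenult (syllable 7, fo).
Primary stress: syllable 7 → ki:.do.pu:.pra.kot.sef.ˈfo.ro.bap.

7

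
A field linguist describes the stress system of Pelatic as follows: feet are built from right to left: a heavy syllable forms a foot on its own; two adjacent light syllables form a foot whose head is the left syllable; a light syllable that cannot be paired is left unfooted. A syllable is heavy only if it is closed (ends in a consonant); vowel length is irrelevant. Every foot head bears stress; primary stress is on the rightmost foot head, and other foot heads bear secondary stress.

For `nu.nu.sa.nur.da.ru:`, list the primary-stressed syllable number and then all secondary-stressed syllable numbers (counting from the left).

primary 5, secondary 2, 4

Weights: 1 nu L, 2 nu L, 3 sa L, 4 nur H, 5 da L, 6 ru: L.
Parse right to left (heavy = foot alone; LL = one foot; stranded L unfooted): nu (ˈnu.sa) (ˈnur) (ˈda.ru:).
Foot heads: 2, 4, 5.
Primary stress on the rightmost head = syllable 5.
Secondary stress on 2, 4: nu.ˌnu.sa.ˌnur.ˈda.ru:.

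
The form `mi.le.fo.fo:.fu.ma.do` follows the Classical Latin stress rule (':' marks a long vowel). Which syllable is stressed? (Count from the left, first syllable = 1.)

5

Classical Latin: stress the penult if heavy (long vowel or closed), else the antepenult.
Weights: 5 fu L, 6 ma L, 7 do L.
The penult (syllable 6, ma) is light, so stress falls on the antepenult (syllable 5, fu).
Stress on syllable 5: mi.le.fo.fo:.ˈfu.ma.do.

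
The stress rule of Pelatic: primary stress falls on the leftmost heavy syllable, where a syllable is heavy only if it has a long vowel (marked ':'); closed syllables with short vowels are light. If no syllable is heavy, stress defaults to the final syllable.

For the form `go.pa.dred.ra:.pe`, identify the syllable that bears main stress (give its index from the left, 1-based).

Weights: 1 go L, 2 pa L, 3 dred L, 4 ra: H, 5 pe L.
Heavy syllables in the domain: 4. The leftmost is syllable 4 (ra:).
Primary stress: syllable 4 → go.pa.dred.ˈra:.pe.

4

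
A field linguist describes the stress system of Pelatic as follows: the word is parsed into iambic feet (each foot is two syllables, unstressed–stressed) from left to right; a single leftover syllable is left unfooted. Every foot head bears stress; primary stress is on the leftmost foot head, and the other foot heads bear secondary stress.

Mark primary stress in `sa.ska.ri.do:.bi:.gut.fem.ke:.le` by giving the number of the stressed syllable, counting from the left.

2

Parse left to right into iambic (σˈσ) feet: (sa.ˈska) (ri.ˈdo:) (bi:.ˈgut) (fem.ˈke:) le. Syllable 9 is left unfooted.
Foot heads (stressed positions): 2, 4, 6, 8.
End Rule Leftmost: primary stress on the leftmost head = syllable 2.
Primary stress: syllable 2 → sa.ˈska.ri.do:.bi:.gut.fem.ke:.le.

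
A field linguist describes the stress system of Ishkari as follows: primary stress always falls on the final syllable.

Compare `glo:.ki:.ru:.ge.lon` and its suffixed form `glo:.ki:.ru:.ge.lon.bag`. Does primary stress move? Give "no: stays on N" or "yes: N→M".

Base `glo:.ki:.ru:.ge.lon` (5 syllables):
  The word has 5 syllables; the final syllable is syllable 5 (lon).
  → primary stress on syllable 5.
Suffixed `glo:.ki:.ru:.ge.lon.bag` (6 syllables):
  The word has 6 syllables; the final syllable is syllable 6 (bag).
  → primary stress on syllable 6.

yes: 5→6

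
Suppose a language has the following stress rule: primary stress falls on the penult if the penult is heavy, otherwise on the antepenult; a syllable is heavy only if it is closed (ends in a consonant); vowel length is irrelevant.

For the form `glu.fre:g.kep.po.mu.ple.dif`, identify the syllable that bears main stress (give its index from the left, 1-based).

5

Weights: 5 mu L, 6 ple L, 7 dif H.
The penult (syllable 6, ple) is light, so stress falls on the antepenult (syllable 5, mu).
Primary stress: syllable 5 → glu.fre:g.kep.po.ˈmu.ple.dif.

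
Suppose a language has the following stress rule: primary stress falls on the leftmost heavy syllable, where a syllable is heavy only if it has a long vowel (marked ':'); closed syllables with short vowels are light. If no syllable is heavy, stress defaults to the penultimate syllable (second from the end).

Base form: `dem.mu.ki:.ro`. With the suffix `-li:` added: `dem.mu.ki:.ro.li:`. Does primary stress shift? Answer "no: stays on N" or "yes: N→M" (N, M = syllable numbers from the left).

Base `dem.mu.ki:.ro` (4 syllables):
  Weights: 1 dem L, 2 mu L, 3 ki: H, 4 ro L.
  Heavy syllables in the domain: 3. The leftmost is syllable 3 (ki:).
  → primary stress on syllable 3.
Suffixed `dem.mu.ki:.ro.li:` (5 syllables):
  Weights: 1 dem L, 2 mu L, 3 ki: H, 4 ro L, 5 li: H.
  Heavy syllables in the domain: 3, 5. The leftmost is syllable 3 (ki:).
  → primary stress on syllable 3.

no: stays on 3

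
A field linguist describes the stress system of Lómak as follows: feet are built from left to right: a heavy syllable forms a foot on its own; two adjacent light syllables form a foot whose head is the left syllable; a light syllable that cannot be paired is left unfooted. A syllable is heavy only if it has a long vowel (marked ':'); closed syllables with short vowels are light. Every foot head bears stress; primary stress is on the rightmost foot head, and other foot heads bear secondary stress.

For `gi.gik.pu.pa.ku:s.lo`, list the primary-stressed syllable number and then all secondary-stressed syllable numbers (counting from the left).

Weights: 1 gi L, 2 gik L, 3 pu L, 4 pa L, 5 ku:s H, 6 lo L.
Parse left to right (heavy = foot alone; LL = one foot; stranded L unfooted): (ˈgi.gik) (ˈpu.pa) (ˈku:s) lo.
Foot heads: 1, 3, 5.
Primary stress on the rightmost head = syllable 5.
Secondary stress on 1, 3: ˌgi.gik.ˌpu.pa.ˈku:s.lo.

primary 5, secondary 1, 3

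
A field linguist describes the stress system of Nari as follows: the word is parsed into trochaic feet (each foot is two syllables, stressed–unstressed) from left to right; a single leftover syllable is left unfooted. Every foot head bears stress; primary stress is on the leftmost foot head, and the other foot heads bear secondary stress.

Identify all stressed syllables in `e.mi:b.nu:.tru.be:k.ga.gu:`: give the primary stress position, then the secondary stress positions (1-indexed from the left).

Parse left to right into trochaic (ˈσσ) feet: (ˈe.mi:b) (ˈnu:.tru) (ˈbe:k.ga) gu:. Syllable 7 is left unfooted.
Foot heads (stressed positions): 1, 3, 5.
End Rule Leftmost: primary stress on the leftmost head = syllable 1.
Secondary stress on 3, 5: ˈe.mi:b.ˌnu:.tru.ˌbe:k.ga.gu:.

primary 1, secondary 3, 5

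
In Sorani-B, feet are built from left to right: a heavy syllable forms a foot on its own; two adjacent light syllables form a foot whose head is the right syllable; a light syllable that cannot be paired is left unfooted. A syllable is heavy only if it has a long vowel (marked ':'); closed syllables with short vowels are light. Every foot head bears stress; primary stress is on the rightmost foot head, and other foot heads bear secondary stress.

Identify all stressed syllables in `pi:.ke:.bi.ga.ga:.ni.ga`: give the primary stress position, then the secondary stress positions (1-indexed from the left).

primary 7, secondary 1, 2, 4, 5

Weights: 1 pi: H, 2 ke: H, 3 bi L, 4 ga L, 5 ga: H, 6 ni L, 7 ga L.
Parse left to right (heavy = foot alone; LL = one foot; stranded L unfooted): (ˈpi:) (ˈke:) (bi.ˈga) (ˈga:) (ni.ˈga).
Foot heads: 1, 2, 4, 5, 7.
Primary stress on the rightmost head = syllable 7.
Secondary stress on 1, 2, 4, 5: ˌpi:.ˌke:.bi.ˌga.ˌga:.ni.ˈga.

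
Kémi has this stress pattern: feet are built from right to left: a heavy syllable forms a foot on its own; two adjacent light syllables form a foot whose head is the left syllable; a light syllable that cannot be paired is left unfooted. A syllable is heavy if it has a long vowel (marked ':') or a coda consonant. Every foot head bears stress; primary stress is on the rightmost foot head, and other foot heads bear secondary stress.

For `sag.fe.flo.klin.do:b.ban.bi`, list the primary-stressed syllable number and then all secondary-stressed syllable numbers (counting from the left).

Weights: 1 sag H, 2 fe L, 3 flo L, 4 klin H, 5 do:b H, 6 ban H, 7 bi L.
Parse right to left (heavy = foot alone; LL = one foot; stranded L unfooted): (ˈsag) (ˈfe.flo) (ˈklin) (ˈdo:b) (ˈban) bi.
Foot heads: 1, 2, 4, 5, 6.
Primary stress on the rightmost head = syllable 6.
Secondary stress on 1, 2, 4, 5: ˌsag.ˌfe.flo.ˌklin.ˌdo:b.ˈban.bi.

primary 6, secondary 1, 2, 4, 5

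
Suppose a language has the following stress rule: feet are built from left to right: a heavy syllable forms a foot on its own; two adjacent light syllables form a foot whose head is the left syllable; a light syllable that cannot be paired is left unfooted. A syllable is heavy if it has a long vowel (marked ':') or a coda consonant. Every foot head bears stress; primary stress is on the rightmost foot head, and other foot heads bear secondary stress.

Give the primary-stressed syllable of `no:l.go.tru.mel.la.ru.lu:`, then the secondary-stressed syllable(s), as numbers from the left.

Weights: 1 no:l H, 2 go L, 3 tru L, 4 mel H, 5 la L, 6 ru L, 7 lu: H.
Parse left to right (heavy = foot alone; LL = one foot; stranded L unfooted): (ˈno:l) (ˈgo.tru) (ˈmel) (ˈla.ru) (ˈlu:).
Foot heads: 1, 2, 4, 5, 7.
Primary stress on the rightmost head = syllable 7.
Secondary stress on 1, 2, 4, 5: ˌno:l.ˌgo.tru.ˌmel.ˌla.ru.ˈlu:.

primary 7, secondary 1, 2, 4, 5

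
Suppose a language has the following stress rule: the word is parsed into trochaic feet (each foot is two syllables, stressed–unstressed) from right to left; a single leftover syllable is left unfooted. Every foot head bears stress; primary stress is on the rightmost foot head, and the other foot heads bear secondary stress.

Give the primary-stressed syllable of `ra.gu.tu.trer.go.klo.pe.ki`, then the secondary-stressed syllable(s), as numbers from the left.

primary 7, secondary 1, 3, 5

Parse right to left into trochaic (ˈσσ) feet: (ˈra.gu) (ˈtu.trer) (ˈgo.klo) (ˈpe.ki).
Foot heads (stressed positions): 1, 3, 5, 7.
End Rule Rightmost: primary stress on the rightmost head = syllable 7.
Secondary stress on 1, 3, 5: ˌra.gu.ˌtu.trer.ˌgo.klo.ˈpe.ki.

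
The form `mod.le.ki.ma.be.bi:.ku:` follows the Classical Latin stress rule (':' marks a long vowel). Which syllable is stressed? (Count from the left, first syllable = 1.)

6

Classical Latin: stress the penult if heavy (long vowel or closed), else the antepenult.
Weights: 5 be L, 6 bi: H, 7 ku: H.
The penult (syllable 6, bi:) is heavy, so it takes stress.
Stress on syllable 6: mod.le.ki.ma.be.ˈbi:.ku:.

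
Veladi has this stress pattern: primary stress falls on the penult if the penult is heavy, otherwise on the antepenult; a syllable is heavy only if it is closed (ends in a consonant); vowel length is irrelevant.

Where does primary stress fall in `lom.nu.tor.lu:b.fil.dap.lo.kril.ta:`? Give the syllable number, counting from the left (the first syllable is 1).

Weights: 7 lo L, 8 kril H, 9 ta: L.
The penult (syllable 8, kril) is heavy, so it takes stress.
Primary stress: syllable 8 → lom.nu.tor.lu:b.fil.dap.lo.ˈkril.ta:.

8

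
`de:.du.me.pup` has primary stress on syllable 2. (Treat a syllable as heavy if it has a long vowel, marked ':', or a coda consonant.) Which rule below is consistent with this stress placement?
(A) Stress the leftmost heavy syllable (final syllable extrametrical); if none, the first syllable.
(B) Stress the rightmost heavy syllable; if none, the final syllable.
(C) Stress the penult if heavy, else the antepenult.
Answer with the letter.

Rule A → syllable 1 (observed: 2).
Rule B → syllable 4 (observed: 2).
Rule C → syllable 2 ✓.

C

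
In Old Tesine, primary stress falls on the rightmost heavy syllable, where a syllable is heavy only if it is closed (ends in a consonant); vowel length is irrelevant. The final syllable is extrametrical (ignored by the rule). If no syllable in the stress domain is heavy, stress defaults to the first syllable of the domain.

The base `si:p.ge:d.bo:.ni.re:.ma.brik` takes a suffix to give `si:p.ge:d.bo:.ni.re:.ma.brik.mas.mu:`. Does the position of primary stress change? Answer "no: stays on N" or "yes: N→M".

yes: 2→8

Base `si:p.ge:d.bo:.ni.re:.ma.brik` (7 syllables):
  The final syllable (7, brik) is extrametrical; the stress domain is syllables 1–6.
  Weights: 1 si:p H, 2 ge:d H, 3 bo: L, 4 ni L, 5 re: L, 6 ma L.
  Heavy syllables in the domain: 1, 2. The rightmost is syllable 2 (ge:d).
  → primary stress on syllable 2.
Suffixed `si:p.ge:d.bo:.ni.re:.ma.brik.mas.mu:` (9 syllables):
  The final syllable (9, mu:) is extrametrical; the stress domain is syllables 1–8.
  Weights: 1 si:p H, 2 ge:d H, 3 bo: L, 4 ni L, 5 re: L, 6 ma L, 7 brik H, 8 mas H.
  Heavy syllables in the domain: 1, 2, 7, 8. The rightmost is syllable 8 (mas).
  → primary stress on syllable 8.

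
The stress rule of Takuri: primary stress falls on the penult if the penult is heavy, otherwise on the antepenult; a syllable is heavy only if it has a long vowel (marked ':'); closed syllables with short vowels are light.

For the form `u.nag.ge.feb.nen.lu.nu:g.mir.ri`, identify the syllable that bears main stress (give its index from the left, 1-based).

Weights: 7 nu:g H, 8 mir L, 9 ri L.
The penult (syllable 8, mir) is light, so stress falls on the antepenult (syllable 7, nu:g).
Primary stress: syllable 7 → u.nag.ge.feb.nen.lu.ˈnu:g.mir.ri.

7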